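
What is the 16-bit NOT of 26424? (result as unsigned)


~0b110011100111000 = 0b1001100011000111 = 39111 (16-bit unsigned)

39111


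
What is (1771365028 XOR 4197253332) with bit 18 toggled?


Step 1: 1771365028 ^ 4197253332 = 2478432880
Step 2: 2478432880 ^ (1 << 18) = 2478432880 ^ 262144 = 2478695024

2478695024


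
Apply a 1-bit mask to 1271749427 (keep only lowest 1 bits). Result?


1271749427 & 1 = 1

1


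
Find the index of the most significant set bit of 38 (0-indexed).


0b100110. Highest set bit at position 5

5


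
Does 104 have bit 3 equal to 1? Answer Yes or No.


0b1101000, bit 3 = 1. Yes

Yes


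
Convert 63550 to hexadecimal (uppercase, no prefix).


63550 = F83E hex

F83E


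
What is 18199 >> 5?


0b100011100010111 >> 5 = 0b1000111000 = 568

568


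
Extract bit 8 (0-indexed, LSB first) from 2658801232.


0b10011110011110100001011001010000, position 8 = 0

0


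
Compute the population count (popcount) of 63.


0b111111 has 6 set bits

6


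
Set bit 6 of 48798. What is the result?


48798 | (1 << 6) = 48798 | 64 = 48862

48862


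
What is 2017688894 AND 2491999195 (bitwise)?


0b1111000010000110111110100111110 & 0b10010100100010001110001111011011 = 0b10000000000000110000100011010 = 268460314

268460314


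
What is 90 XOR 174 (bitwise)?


0b1011010 ^ 0b10101110 = 0b11110100 = 244

244


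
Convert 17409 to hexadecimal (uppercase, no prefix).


17409 = 4401 hex

4401


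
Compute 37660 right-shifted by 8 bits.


0b1001001100011100 >> 8 = 0b10010011 = 147

147


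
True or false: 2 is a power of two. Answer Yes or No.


0b10. Only one bit set => Yes

Yes


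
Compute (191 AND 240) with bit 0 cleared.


Step 1: 191 & 240 = 176
Step 2: 176 & ~(1 << 0) = 176

176


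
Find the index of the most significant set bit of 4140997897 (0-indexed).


0b11110110110100101001110100001001. Highest set bit at position 31

31


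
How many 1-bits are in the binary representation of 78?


0b1001110 has 4 set bits

4


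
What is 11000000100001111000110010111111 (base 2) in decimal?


11000000100001111000110010111111 in decimal = 3230108863

3230108863


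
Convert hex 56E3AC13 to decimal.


56E3AC13 hex = 1457761299 decimal

1457761299


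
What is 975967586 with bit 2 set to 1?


975967586 | (1 << 2) = 975967586 | 4 = 975967590

975967590


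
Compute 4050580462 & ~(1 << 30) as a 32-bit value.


4050580462 & ~(1 << 30) = 2976838638

2976838638


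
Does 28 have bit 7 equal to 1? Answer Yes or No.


0b11100, bit 7 = 0. No

No


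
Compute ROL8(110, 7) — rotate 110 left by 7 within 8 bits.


Rotate 0b1101110 left by 7 (8-bit) = 0b110111 = 55

55


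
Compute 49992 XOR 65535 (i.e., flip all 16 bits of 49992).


49992 ^ 65535 = 15543

15543


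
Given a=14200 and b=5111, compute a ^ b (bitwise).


14200 ^ 5111 = 9359

9359


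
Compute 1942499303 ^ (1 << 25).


1942499303 ^ (1 << 25) = 1942499303 ^ 33554432 = 1908944871

1908944871


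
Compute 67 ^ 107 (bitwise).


0b1000011 ^ 0b1101011 = 0b101000 = 40

40


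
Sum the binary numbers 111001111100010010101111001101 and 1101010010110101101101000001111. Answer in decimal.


111001111100010010101111001101 + 1101010010110101101101000001111 = 10100100010011000000010111011100 = 2756445660

2756445660


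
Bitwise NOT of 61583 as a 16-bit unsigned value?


~0b1111000010001111 = 0b111101110000 = 3952 (16-bit unsigned)

3952


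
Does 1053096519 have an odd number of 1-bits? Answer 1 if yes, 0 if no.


0b111110110001001111101001000111 has 18 ones => parity 0

0


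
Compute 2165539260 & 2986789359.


0b10000001000100111000000110111100 & 0b10110010000001101100100111101111 = 0b10000000000000101000000110101100 = 2147647916

2147647916


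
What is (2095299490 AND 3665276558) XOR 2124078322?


Step 1: 2095299490 & 3665276558 = 1482926722
Step 2: 1482926722 ^ 2124078322 = 653882992

653882992


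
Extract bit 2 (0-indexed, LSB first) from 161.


0b10100001, position 2 = 0

0


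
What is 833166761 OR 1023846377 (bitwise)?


0b110001101010010001110110101001 | 0b111101000001101010011111101001 = 0b111101101011111011111111101001 = 1034928105

1034928105


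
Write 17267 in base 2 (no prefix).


17267 = 100001101110011 in binary

100001101110011


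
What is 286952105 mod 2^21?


286952105 & 2097151 = 1739433

1739433


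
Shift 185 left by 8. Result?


0b10111001 << 8 = 0b1011100100000000 = 47360

47360


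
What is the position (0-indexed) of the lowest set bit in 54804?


0b1101011000010100. Lowest set bit at position 2

2


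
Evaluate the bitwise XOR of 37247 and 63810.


0b1001000101111111 ^ 0b1111100101000010 = 0b110100000111101 = 26685

26685


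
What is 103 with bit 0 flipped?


103 ^ (1 << 0) = 103 ^ 1 = 102

102


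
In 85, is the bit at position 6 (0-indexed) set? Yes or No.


0b1010101, bit 6 = 1. Yes

Yes


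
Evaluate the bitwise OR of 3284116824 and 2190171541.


0b11000011101111111010010101011000 | 0b10000010100010110101110110010101 = 0b11000011101111111111110111011101 = 3284139485

3284139485


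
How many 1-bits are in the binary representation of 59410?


0b1110100000010010 has 6 set bits

6


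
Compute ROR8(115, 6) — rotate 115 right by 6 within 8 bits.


Rotate 0b1110011 right by 6 (8-bit) = 0b11001101 = 205

205


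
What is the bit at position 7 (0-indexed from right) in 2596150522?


0b10011010101111100001110011111010, position 7 = 1

1


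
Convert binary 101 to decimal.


101 in decimal = 5

5


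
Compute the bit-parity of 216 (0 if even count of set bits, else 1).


0b11011000 has 4 ones => parity 0

0


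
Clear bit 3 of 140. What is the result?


140 & ~(1 << 3) = 132

132


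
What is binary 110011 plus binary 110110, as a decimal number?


110011 + 110110 = 1101001 = 105

105


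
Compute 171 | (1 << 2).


171 | (1 << 2) = 171 | 4 = 175

175


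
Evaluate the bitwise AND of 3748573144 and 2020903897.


0b11011111011011101010111111011000 & 0b1111000011101001000101111011001 = 0b1011000011001001000101111011000 = 1482984408

1482984408


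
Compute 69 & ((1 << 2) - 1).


69 & 3 = 1

1


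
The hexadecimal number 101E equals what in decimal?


101E hex = 4126 decimal

4126


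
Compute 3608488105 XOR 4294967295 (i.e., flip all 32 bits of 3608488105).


3608488105 ^ 4294967295 = 686479190

686479190


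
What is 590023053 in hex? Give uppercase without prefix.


590023053 = 232B098D hex

232B098D


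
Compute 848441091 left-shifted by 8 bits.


0b110010100100100010111100000011 << 8 = 0b11001010010010001011110000001100000000 = 217200919296

217200919296


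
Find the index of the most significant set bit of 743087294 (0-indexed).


0b101100010010101001110010111110. Highest set bit at position 29

29


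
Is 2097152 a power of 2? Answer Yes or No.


0b1000000000000000000000. Only one bit set => Yes

Yes


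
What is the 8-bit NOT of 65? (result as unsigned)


~0b1000001 = 0b10111110 = 190 (8-bit unsigned)

190


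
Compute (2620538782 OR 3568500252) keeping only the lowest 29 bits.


Step 1: 2620538782 | 3568500252 = 3702718366
Step 2: 3702718366 & 536870911 = 481492894

481492894


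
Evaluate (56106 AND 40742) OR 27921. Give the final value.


Step 1: 56106 & 40742 = 39714
Step 2: 39714 | 27921 = 65331

65331


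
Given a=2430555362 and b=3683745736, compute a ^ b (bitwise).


2430555362 ^ 3683745736 = 1263414058

1263414058


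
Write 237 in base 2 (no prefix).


237 = 11101101 in binary

11101101


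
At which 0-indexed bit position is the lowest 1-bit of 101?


0b1100101. Lowest set bit at position 0

0


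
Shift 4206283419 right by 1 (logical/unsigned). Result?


0b11111010101101101100101010011011 >> 1 = 0b1111101010110110110010101001101 = 2103141709

2103141709


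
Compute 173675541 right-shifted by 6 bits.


0b1010010110100001010000010101 >> 6 = 0b1010010110100001010000 = 2713680

2713680


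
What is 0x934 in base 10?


934 hex = 2356 decimal

2356


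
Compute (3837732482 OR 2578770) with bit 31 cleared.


Step 1: 3837732482 | 2578770 = 3837755346
Step 2: 3837755346 & ~(1 << 31) = 1690271698

1690271698


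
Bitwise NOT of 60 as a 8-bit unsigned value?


~0b111100 = 0b11000011 = 195 (8-bit unsigned)

195


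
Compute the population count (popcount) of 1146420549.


0b1000100010101001111110101000101 has 15 set bits

15


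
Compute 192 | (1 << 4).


192 | (1 << 4) = 192 | 16 = 208

208


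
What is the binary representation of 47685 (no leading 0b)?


47685 = 1011101001000101 in binary

1011101001000101


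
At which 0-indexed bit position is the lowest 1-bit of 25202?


0b110001001110010. Lowest set bit at position 1

1


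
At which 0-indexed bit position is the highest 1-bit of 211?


0b11010011. Highest set bit at position 7

7


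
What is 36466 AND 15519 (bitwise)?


0b1000111001110010 & 0b11110010011111 = 0b110000010010 = 3090

3090


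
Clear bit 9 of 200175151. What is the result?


200175151 & ~(1 << 9) = 200174639

200174639


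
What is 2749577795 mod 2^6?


2749577795 & 63 = 3

3


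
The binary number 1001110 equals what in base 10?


1001110 in decimal = 78

78


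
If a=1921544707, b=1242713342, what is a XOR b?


1921544707 ^ 1242713342 = 949632765

949632765


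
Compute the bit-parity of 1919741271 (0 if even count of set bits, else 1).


0b1110010011011001110110101010111 has 19 ones => parity 1

1


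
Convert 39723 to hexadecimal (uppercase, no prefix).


39723 = 9B2B hex

9B2B


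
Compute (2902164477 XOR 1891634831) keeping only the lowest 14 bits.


Step 1: 2902164477 ^ 1891634831 = 3694890354
Step 2: 3694890354 & 16383 = 3442

3442


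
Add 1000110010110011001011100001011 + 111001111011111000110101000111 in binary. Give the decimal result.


1000110010110011001011100001011 + 111001111011111000110101000111 = 10000000010010010010010001010010 = 2152277074

2152277074


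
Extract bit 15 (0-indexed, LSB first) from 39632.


0b1001101011010000, position 15 = 1

1


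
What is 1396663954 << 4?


0b1010011001111110110011010010010 << 4 = 0b10100110011111101100110100100100000 = 22346623264

22346623264


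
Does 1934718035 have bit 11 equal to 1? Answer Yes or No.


0b1110011010100010111010001010011, bit 11 = 0. No

No


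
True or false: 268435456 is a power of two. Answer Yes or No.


0b10000000000000000000000000000. Only one bit set => Yes

Yes


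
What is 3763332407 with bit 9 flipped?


3763332407 ^ (1 << 9) = 3763332407 ^ 512 = 3763332919

3763332919


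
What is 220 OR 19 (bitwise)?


0b11011100 | 0b10011 = 0b11011111 = 223

223


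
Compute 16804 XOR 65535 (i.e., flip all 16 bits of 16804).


16804 ^ 65535 = 48731

48731


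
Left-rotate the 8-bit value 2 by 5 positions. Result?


Rotate 0b10 left by 5 (8-bit) = 0b1000000 = 64

64


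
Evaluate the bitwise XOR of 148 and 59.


0b10010100 ^ 0b111011 = 0b10101111 = 175

175


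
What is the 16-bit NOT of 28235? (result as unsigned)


~0b110111001001011 = 0b1001000110110100 = 37300 (16-bit unsigned)

37300


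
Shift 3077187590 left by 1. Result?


0b10110111011010100010100000000110 << 1 = 0b101101110110101000101000000001100 = 6154375180

6154375180


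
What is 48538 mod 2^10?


48538 & 1023 = 410

410


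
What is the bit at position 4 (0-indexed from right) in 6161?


0b1100000010001, position 4 = 1

1


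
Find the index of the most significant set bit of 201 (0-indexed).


0b11001001. Highest set bit at position 7

7


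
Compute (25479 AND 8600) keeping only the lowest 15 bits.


Step 1: 25479 & 8600 = 8576
Step 2: 8576 & 32767 = 8576

8576


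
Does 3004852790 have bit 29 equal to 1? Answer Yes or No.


0b10110011000110100110101000110110, bit 29 = 1. Yes

Yes


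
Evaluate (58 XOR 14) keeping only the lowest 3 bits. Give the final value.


Step 1: 58 ^ 14 = 52
Step 2: 52 & 7 = 4

4


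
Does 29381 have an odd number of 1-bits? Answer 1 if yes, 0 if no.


0b111001011000101 has 8 ones => parity 0

0


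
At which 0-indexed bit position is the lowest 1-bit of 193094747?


0b1011100000100110010001011011. Lowest set bit at position 0

0


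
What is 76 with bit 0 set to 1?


76 | (1 << 0) = 76 | 1 = 77

77


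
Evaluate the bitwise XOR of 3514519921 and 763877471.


0b11010001011110110101000101110001 ^ 0b101101100001111101100001011111 = 0b11111100111111001000100100101110 = 4244408622

4244408622


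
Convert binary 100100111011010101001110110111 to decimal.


100100111011010101001110110111 in decimal = 619533239

619533239


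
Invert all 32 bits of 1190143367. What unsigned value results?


1190143367 ^ 4294967295 = 3104823928

3104823928


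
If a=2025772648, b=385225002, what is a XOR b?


2025772648 ^ 385225002 = 1850263362

1850263362


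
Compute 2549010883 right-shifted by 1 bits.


0b10010111111011101101000111000011 >> 1 = 0b1001011111101110110100011100001 = 1274505441

1274505441


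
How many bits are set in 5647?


0b1011000001111 has 7 set bits

7


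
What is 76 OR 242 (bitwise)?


0b1001100 | 0b11110010 = 0b11111110 = 254

254


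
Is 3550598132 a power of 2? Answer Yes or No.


0b11010011101000011101001111110100. Multiple bits set => No

No


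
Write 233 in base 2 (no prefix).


233 = 11101001 in binary

11101001


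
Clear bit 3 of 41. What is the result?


41 & ~(1 << 3) = 33

33


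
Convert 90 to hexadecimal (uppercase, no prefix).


90 = 5A hex

5A


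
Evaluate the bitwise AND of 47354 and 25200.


0b1011100011111010 & 0b110001001110000 = 0b10000001110000 = 8304

8304


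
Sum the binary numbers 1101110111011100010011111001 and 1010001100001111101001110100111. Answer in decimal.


1101110111011100010011111001 + 1010001100001111101001110100111 = 1011111011001011001100010100000 = 1600493728

1600493728


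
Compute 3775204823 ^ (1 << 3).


3775204823 ^ (1 << 3) = 3775204823 ^ 8 = 3775204831

3775204831


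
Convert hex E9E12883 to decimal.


E9E12883 hex = 3923847299 decimal

3923847299


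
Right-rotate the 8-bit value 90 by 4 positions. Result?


Rotate 0b1011010 right by 4 (8-bit) = 0b10100101 = 165

165


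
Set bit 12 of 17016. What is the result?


17016 | (1 << 12) = 17016 | 4096 = 21112

21112


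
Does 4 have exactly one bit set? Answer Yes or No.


0b100. Only one bit set => Yes

Yes


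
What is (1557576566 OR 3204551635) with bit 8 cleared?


Step 1: 1557576566 | 3204551635 = 4292328439
Step 2: 4292328439 & ~(1 << 8) = 4292328183

4292328183


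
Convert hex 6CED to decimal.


6CED hex = 27885 decimal

27885


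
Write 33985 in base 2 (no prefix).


33985 = 1000010011000001 in binary

1000010011000001


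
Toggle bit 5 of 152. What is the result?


152 ^ (1 << 5) = 152 ^ 32 = 184

184


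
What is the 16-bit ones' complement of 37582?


37582 ^ 65535 = 27953

27953


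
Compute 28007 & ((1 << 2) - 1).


28007 & 3 = 3

3


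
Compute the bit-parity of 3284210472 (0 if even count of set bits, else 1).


0b11000011110000010001001100101000 has 12 ones => parity 0

0


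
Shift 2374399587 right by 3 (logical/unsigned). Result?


0b10001101100001100111011001100011 >> 3 = 0b10001101100001100111011001100 = 296799948

296799948


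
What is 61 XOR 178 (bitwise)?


0b111101 ^ 0b10110010 = 0b10001111 = 143

143


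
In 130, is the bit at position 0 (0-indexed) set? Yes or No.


0b10000010, bit 0 = 0. No

No


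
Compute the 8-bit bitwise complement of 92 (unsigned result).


~0b1011100 = 0b10100011 = 163 (8-bit unsigned)

163


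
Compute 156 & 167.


0b10011100 & 0b10100111 = 0b10000100 = 132

132


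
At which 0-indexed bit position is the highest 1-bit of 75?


0b1001011. Highest set bit at position 6

6


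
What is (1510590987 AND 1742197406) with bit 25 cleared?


Step 1: 1510590987 & 1742197406 = 1107411466
Step 2: 1107411466 & ~(1 << 25) = 1073857034

1073857034


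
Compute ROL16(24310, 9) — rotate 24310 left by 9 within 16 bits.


Rotate 0b101111011110110 left by 9 (16-bit) = 0b1110110010111101 = 60605

60605


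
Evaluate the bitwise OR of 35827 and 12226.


0b1000101111110011 | 0b10111111000010 = 0b1010111111110011 = 45043

45043


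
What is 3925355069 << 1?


0b11101001111110000010101000111101 << 1 = 0b111010011111100000101010001111010 = 7850710138

7850710138


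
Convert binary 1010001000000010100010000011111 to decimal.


1010001000000010100010000011111 in decimal = 1359037471

1359037471


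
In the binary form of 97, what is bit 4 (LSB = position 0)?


0b1100001, position 4 = 0

0


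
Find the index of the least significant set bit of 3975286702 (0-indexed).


0b11101100111100100000111110101110. Lowest set bit at position 1

1


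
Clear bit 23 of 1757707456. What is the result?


1757707456 & ~(1 << 23) = 1749318848

1749318848


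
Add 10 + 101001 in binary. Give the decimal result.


10 + 101001 = 101011 = 43

43


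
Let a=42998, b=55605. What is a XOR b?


42998 ^ 55605 = 32451

32451


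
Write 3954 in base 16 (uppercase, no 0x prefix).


3954 = F72 hex

F72


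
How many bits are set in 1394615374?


0b1010011001000000010010001001110 has 11 set bits

11


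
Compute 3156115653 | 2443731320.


0b10111100000111101000000011000101 | 0b10010001101010000110000101111000 = 0b10111101101111101110000111111101 = 3183403517

3183403517


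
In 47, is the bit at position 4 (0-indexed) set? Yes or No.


0b101111, bit 4 = 0. No

No


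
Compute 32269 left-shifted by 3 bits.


0b111111000001101 << 3 = 0b111111000001101000 = 258152

258152


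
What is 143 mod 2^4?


143 & 15 = 15

15


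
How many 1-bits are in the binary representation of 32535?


0b111111100010111 has 11 set bits

11


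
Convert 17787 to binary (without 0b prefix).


17787 = 100010101111011 in binary

100010101111011


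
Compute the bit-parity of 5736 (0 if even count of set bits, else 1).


0b1011001101000 has 6 ones => parity 0

0


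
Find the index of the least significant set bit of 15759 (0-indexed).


0b11110110001111. Lowest set bit at position 0

0


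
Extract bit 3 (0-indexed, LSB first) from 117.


0b1110101, position 3 = 0

0


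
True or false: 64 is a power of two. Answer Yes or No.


0b1000000. Only one bit set => Yes

Yes


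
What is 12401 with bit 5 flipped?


12401 ^ (1 << 5) = 12401 ^ 32 = 12369

12369


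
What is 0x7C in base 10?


7C hex = 124 decimal

124


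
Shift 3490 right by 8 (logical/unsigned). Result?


0b110110100010 >> 8 = 0b1101 = 13

13


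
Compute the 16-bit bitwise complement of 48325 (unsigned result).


~0b1011110011000101 = 0b100001100111010 = 17210 (16-bit unsigned)

17210


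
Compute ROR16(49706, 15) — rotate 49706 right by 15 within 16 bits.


Rotate 0b1100001000101010 right by 15 (16-bit) = 0b1000010001010101 = 33877

33877


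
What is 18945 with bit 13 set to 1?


18945 | (1 << 13) = 18945 | 8192 = 27137

27137


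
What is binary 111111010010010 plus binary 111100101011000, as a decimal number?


111111010010010 + 111100101011000 = 1111011111101010 = 63466

63466


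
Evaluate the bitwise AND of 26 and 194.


0b11010 & 0b11000010 = 0b10 = 2

2


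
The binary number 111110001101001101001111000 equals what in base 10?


111110001101001101001111000 in decimal = 130456184

130456184


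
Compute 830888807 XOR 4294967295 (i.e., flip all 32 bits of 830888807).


830888807 ^ 4294967295 = 3464078488

3464078488


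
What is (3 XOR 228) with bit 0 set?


Step 1: 3 ^ 228 = 231
Step 2: 231 | (1 << 0) = 231 | 1 = 231

231


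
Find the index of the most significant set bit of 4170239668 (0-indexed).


0b11111000100100001100111010110100. Highest set bit at position 31

31


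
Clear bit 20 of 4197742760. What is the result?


4197742760 & ~(1 << 20) = 4196694184

4196694184


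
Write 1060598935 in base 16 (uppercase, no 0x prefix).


1060598935 = 3F377497 hex

3F377497


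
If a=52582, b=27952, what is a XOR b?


52582 ^ 27952 = 41046

41046


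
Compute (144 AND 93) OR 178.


Step 1: 144 & 93 = 16
Step 2: 16 | 178 = 178

178


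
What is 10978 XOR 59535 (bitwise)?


0b10101011100010 ^ 0b1110100010001111 = 0b1100001001101101 = 49773

49773


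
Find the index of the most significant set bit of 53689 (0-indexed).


0b1101000110111001. Highest set bit at position 15

15


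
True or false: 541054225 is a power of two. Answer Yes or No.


0b100000001111111101010100010001. Multiple bits set => No

No


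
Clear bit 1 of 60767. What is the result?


60767 & ~(1 << 1) = 60765

60765


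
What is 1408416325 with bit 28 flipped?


1408416325 ^ (1 << 28) = 1408416325 ^ 268435456 = 1139980869

1139980869


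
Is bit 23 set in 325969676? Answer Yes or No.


0b10011011011011110011100001100, bit 23 = 0. No

No


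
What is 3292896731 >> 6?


0b11000100010001011001110111011011 >> 6 = 0b11000100010001011001110111 = 51451511

51451511


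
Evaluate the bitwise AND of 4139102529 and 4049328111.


0b11110110101101011011000101000001 & 0b11110001010110111101011111101111 = 0b11110000000100011001000101000001 = 4027683137

4027683137


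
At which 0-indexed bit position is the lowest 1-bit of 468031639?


0b11011111001011001100010010111. Lowest set bit at position 0

0


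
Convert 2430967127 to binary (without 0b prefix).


2430967127 = 10010000111001011001110101010111 in binary

10010000111001011001110101010111


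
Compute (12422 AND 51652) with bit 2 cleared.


Step 1: 12422 & 51652 = 132
Step 2: 132 & ~(1 << 2) = 128

128


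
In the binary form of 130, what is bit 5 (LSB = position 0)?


0b10000010, position 5 = 0

0


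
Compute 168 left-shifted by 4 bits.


0b10101000 << 4 = 0b101010000000 = 2688

2688


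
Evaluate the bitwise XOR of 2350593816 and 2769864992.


0b10001100000110110011011100011000 ^ 0b10100101000110001100100100100000 = 0b101001000000111111111000111000 = 688127544

688127544


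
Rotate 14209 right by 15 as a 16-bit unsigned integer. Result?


Rotate 0b11011110000001 right by 15 (16-bit) = 0b110111100000010 = 28418

28418


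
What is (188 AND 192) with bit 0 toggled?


Step 1: 188 & 192 = 128
Step 2: 128 ^ (1 << 0) = 128 ^ 1 = 129

129


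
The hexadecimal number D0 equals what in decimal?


D0 hex = 208 decimal

208


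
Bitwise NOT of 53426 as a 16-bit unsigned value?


~0b1101000010110010 = 0b10111101001101 = 12109 (16-bit unsigned)

12109


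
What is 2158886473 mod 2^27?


2158886473 & 134217727 = 11402825

11402825


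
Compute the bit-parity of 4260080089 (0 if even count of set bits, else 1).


0b11111101111010111010100111011001 has 22 ones => parity 0

0


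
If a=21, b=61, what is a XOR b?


21 ^ 61 = 40

40


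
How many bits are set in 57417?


0b1110000001001001 has 6 set bits

6


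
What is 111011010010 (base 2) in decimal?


111011010010 in decimal = 3794

3794


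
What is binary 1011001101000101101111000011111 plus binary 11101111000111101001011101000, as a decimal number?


1011001101000101101111000011111 + 11101111000111101001011101000 = 1110111100001101011000100000111 = 2005315847

2005315847


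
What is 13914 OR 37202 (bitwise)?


0b11011001011010 | 0b1001000101010010 = 0b1011011101011010 = 46938

46938


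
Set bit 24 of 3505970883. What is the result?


3505970883 | (1 << 24) = 3505970883 | 16777216 = 3522748099

3522748099


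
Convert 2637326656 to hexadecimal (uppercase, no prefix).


2637326656 = 9D326940 hex

9D326940


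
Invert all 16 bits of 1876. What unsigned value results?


1876 ^ 65535 = 63659

63659


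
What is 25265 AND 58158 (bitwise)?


0b110001010110001 & 0b1110001100101110 = 0b110001000100000 = 25120

25120


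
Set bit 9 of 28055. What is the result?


28055 | (1 << 9) = 28055 | 512 = 28567

28567


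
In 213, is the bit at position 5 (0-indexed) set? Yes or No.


0b11010101, bit 5 = 0. No

No


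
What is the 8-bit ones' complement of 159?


159 ^ 255 = 96

96


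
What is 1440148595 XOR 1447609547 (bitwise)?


0b1010101110101101110110001110011 ^ 0b1010110010010001100010011001011 = 0b11100111100010100010111000 = 60696760

60696760


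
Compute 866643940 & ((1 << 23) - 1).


866643940 & 8388607 = 2617316

2617316


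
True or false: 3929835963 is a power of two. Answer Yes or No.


0b11101010001111001000100110111011. Multiple bits set => No

No


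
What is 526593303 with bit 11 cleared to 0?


526593303 & ~(1 << 11) = 526591255

526591255


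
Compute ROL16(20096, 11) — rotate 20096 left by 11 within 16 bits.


Rotate 0b100111010000000 left by 11 (16-bit) = 0b1001110100 = 628

628


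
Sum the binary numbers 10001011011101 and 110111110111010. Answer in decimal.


10001011011101 + 110111110111010 = 1001001010010111 = 37527

37527


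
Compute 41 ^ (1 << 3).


41 ^ (1 << 3) = 41 ^ 8 = 33

33


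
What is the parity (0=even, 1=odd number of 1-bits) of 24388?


0b101111101000100 has 8 ones => parity 0

0


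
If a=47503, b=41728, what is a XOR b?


47503 ^ 41728 = 6799

6799


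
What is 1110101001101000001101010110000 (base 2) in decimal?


1110101001101000001101010110000 in decimal = 1966348976

1966348976


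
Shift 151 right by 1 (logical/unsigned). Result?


0b10010111 >> 1 = 0b1001011 = 75

75


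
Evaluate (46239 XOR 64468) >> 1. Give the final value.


Step 1: 46239 ^ 64468 = 20299
Step 2: 20299 >> 1 = 10149

10149


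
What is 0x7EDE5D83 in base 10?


7EDE5D83 hex = 2128502147 decimal

2128502147


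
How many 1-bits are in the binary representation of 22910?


0b101100101111110 has 10 set bits

10


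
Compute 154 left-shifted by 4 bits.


0b10011010 << 4 = 0b100110100000 = 2464

2464


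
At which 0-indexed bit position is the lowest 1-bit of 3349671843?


0b11000111101001111110111110100011. Lowest set bit at position 0

0


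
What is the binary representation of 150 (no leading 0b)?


150 = 10010110 in binary

10010110


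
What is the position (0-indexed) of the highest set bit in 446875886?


0b11010101000101100100011101110. Highest set bit at position 28

28


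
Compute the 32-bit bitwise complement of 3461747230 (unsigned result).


~0b11001110010101100001001000011110 = 0b110001101010011110110111100001 = 833220065 (32-bit unsigned)

833220065


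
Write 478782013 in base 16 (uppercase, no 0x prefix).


478782013 = 1C89A23D hex

1C89A23D


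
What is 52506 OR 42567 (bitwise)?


0b1100110100011010 | 0b1010011001000111 = 0b1110111101011111 = 61279

61279


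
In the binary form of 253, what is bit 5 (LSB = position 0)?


0b11111101, position 5 = 1

1


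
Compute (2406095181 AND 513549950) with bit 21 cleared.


Step 1: 2406095181 & 513549950 = 235405388
Step 2: 235405388 & ~(1 << 21) = 235405388

235405388


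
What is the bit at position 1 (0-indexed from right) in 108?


0b1101100, position 1 = 0

0


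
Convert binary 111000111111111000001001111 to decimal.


111000111111111000001001111 in decimal = 119533647

119533647


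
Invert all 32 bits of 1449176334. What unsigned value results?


1449176334 ^ 4294967295 = 2845790961

2845790961


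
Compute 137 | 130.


0b10001001 | 0b10000010 = 0b10001011 = 139

139


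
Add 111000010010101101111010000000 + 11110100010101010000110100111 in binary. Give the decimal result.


111000010010101101111010000000 + 11110100010101010000110100111 = 1010110110101011000000000100111 = 1456832551

1456832551


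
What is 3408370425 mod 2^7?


3408370425 & 127 = 121

121


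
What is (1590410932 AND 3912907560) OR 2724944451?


Step 1: 1590410932 & 3912907560 = 1208629792
Step 2: 1208629792 | 2724944451 = 3932912227

3932912227


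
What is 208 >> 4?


0b11010000 >> 4 = 0b1101 = 13

13


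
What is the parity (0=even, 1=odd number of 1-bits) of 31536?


0b111101100110000 has 8 ones => parity 0

0


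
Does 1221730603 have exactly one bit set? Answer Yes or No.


0b1001000110100100010000100101011. Multiple bits set => No

No


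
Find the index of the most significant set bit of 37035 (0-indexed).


0b1001000010101011. Highest set bit at position 15

15


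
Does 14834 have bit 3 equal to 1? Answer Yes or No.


0b11100111110010, bit 3 = 0. No

No


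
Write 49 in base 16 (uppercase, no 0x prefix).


49 = 31 hex

31


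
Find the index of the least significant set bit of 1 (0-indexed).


0b1. Lowest set bit at position 0

0


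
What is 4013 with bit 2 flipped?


4013 ^ (1 << 2) = 4013 ^ 4 = 4009

4009


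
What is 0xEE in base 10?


EE hex = 238 decimal

238


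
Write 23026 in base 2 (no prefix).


23026 = 101100111110010 in binary

101100111110010


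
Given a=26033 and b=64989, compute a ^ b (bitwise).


26033 ^ 64989 = 39020

39020


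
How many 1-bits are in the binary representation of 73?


0b1001001 has 3 set bits

3


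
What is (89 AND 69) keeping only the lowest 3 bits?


Step 1: 89 & 69 = 65
Step 2: 65 & 7 = 1

1


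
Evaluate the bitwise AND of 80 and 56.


0b1010000 & 0b111000 = 0b10000 = 16

16


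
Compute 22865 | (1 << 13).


22865 | (1 << 13) = 22865 | 8192 = 31057

31057


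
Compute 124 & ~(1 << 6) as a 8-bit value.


124 & ~(1 << 6) = 60

60


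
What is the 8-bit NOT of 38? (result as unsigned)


~0b100110 = 0b11011001 = 217 (8-bit unsigned)

217


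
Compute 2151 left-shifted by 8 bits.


0b100001100111 << 8 = 0b10000110011100000000 = 550656

550656


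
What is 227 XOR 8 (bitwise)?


0b11100011 ^ 0b1000 = 0b11101011 = 235

235


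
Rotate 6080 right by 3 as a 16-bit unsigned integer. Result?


Rotate 0b1011111000000 right by 3 (16-bit) = 0b1011111000 = 760

760


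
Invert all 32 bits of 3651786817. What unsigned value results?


3651786817 ^ 4294967295 = 643180478

643180478


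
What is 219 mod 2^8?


219 & 255 = 219

219


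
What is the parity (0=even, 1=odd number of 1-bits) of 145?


0b10010001 has 3 ones => parity 1

1


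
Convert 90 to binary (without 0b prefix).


90 = 1011010 in binary

1011010


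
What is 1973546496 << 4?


0b1110101101000011110111000000000 << 4 = 0b11101011010000111101110000000000000 = 31576743936

31576743936


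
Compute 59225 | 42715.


0b1110011101011001 | 0b1010011011011011 = 0b1110011111011011 = 59355

59355


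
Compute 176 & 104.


0b10110000 & 0b1101000 = 0b100000 = 32

32


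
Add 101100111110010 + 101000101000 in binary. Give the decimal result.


101100111110010 + 101000101000 = 110010000011010 = 25626

25626


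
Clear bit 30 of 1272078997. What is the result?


1272078997 & ~(1 << 30) = 198337173

198337173


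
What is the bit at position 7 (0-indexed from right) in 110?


0b1101110, position 7 = 0

0


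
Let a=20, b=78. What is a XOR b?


20 ^ 78 = 90

90


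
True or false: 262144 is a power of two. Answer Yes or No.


0b1000000000000000000. Only one bit set => Yes

Yes


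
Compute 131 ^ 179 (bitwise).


0b10000011 ^ 0b10110011 = 0b110000 = 48

48


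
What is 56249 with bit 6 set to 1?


56249 | (1 << 6) = 56249 | 64 = 56313

56313


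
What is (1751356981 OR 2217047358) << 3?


Step 1: 1751356981 | 2217047358 = 3966236479
Step 2: 3966236479 << 3 = 31729891832

31729891832


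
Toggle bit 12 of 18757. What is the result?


18757 ^ (1 << 12) = 18757 ^ 4096 = 22853

22853


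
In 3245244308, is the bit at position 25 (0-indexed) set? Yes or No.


0b11000001011011100111111110010100, bit 25 = 0. No

No


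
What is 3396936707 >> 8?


0b11001010011110010010010000000011 >> 8 = 0b110010100111100100100100 = 13269284

13269284


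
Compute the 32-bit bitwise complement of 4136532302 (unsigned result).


~0b11110110100011100111100101001110 = 0b1001011100011000011010110001 = 158434993 (32-bit unsigned)

158434993


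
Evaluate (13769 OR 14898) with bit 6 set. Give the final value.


Step 1: 13769 | 14898 = 16379
Step 2: 16379 | (1 << 6) = 16379 | 64 = 16379

16379


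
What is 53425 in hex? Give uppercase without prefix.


53425 = D0B1 hex

D0B1


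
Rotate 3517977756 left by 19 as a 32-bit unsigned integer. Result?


Rotate 0b11010001101100000001010010011100 left by 19 (32-bit) = 0b10100100111001101000110110000000 = 2766572928

2766572928


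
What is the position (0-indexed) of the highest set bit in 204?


0b11001100. Highest set bit at position 7

7


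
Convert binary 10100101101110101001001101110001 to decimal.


10100101101110101001001101110001 in decimal = 2780468081

2780468081


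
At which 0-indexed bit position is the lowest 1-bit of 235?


0b11101011. Lowest set bit at position 0

0


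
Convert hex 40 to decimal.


40 hex = 64 decimal

64


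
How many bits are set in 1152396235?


0b1000100101100000010101111001011 has 14 set bits

14


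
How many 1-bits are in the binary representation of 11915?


0b10111010001011 has 8 set bits

8


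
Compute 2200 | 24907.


0b100010011000 | 0b110000101001011 = 0b110100111011011 = 27099

27099


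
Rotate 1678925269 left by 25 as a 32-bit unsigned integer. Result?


Rotate 0b1100100000100100101110111010101 left by 25 (32-bit) = 0b10101010110010000010010010111011 = 2865243323

2865243323


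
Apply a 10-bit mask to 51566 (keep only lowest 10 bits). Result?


51566 & 1023 = 366

366


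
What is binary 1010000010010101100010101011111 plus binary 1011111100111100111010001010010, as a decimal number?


1010000010010101100010101011111 + 1011111100111100111010001010010 = 10101111111010010011100110110001 = 2951297457

2951297457


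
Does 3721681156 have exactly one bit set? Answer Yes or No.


0b11011101110101000101100100000100. Multiple bits set => No

No


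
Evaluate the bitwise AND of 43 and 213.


0b101011 & 0b11010101 = 0b1 = 1

1


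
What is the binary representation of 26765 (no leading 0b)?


26765 = 110100010001101 in binary

110100010001101


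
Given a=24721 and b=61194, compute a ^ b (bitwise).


24721 ^ 61194 = 36763

36763


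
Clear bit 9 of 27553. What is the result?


27553 & ~(1 << 9) = 27041

27041


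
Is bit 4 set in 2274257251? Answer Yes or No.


0b10000111100011100110100101100011, bit 4 = 0. No

No


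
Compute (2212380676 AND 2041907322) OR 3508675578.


Step 1: 2212380676 & 2041907322 = 26476544
Step 2: 26476544 | 3508675578 = 3518374906

3518374906


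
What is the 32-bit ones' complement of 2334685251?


2334685251 ^ 4294967295 = 1960282044

1960282044


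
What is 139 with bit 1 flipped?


139 ^ (1 << 1) = 139 ^ 2 = 137

137


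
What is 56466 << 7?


0b1101110010010010 << 7 = 0b11011100100100100000000 = 7227648

7227648


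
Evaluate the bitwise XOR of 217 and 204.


0b11011001 ^ 0b11001100 = 0b10101 = 21

21


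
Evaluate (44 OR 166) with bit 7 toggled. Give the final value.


Step 1: 44 | 166 = 174
Step 2: 174 ^ (1 << 7) = 174 ^ 128 = 46

46


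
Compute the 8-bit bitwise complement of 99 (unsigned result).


~0b1100011 = 0b10011100 = 156 (8-bit unsigned)

156


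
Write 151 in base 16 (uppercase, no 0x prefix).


151 = 97 hex

97


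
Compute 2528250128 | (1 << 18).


2528250128 | (1 << 18) = 2528250128 | 262144 = 2528512272

2528512272


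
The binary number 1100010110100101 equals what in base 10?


1100010110100101 in decimal = 50597

50597


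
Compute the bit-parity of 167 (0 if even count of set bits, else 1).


0b10100111 has 5 ones => parity 1

1


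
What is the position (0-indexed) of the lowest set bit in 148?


0b10010100. Lowest set bit at position 2

2


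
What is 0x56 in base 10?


56 hex = 86 decimal

86


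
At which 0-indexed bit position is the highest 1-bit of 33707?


0b1000001110101011. Highest set bit at position 15

15


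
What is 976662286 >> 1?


0b111010001101101010111100001110 >> 1 = 0b11101000110110101011110000111 = 488331143

488331143


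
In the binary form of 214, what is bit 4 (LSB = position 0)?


0b11010110, position 4 = 1

1


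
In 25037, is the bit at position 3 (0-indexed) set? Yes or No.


0b110000111001101, bit 3 = 1. Yes

Yes


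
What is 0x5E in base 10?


5E hex = 94 decimal

94


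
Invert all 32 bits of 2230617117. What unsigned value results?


2230617117 ^ 4294967295 = 2064350178

2064350178


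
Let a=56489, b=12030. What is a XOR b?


56489 ^ 12030 = 62039

62039


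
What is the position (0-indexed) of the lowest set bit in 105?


0b1101001. Lowest set bit at position 0

0


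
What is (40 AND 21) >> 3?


Step 1: 40 & 21 = 0
Step 2: 0 >> 3 = 0

0


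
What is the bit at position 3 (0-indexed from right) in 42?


0b101010, position 3 = 1

1


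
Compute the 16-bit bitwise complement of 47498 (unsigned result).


~0b1011100110001010 = 0b100011001110101 = 18037 (16-bit unsigned)

18037


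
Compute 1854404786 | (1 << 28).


1854404786 | (1 << 28) = 1854404786 | 268435456 = 2122840242

2122840242


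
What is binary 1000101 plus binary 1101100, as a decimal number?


1000101 + 1101100 = 10110001 = 177

177


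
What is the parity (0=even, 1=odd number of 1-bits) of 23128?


0b101101001011000 has 7 ones => parity 1

1


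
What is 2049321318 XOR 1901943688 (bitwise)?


0b1111010001001100010100101100110 ^ 0b1110001010111010101101110001000 = 0b1011011110110111001011101110 = 192639726

192639726


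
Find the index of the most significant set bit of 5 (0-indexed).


0b101. Highest set bit at position 2

2


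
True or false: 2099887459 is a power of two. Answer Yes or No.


0b1111101001010011011110101100011. Multiple bits set => No

No


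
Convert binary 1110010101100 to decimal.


1110010101100 in decimal = 7340

7340


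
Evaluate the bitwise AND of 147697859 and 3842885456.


0b1000110011011011000011000011 & 0b11100101000011011100011101010000 = 0b11011000000001000000 = 884800

884800


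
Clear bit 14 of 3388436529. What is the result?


3388436529 & ~(1 << 14) = 3388420145

3388420145


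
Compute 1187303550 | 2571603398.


0b1000110110001001101000001111110 | 0b10011001010001111000110111000110 = 0b11011111110001111101110111111110 = 3754417662

3754417662
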